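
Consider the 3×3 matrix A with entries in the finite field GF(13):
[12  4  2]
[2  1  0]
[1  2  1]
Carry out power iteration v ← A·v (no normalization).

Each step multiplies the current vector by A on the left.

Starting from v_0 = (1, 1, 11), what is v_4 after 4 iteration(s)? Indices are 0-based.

v_0 = (1, 1, 11).
v_1 = A·v_0 = (12, 3, 1).
v_2 = A·v_1 = (2, 1, 6).
v_3 = A·v_2 = (1, 5, 10).
v_4 = A·v_3 = (0, 7, 8).

v_4 = (0, 7, 8)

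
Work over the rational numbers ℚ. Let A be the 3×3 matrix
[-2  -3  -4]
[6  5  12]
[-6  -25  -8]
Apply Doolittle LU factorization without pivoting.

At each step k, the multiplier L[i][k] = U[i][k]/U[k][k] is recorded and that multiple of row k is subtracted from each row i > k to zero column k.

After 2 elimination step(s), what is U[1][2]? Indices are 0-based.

[col 0] pivot -2
  R1 -= -3*R0 → (0, -4, 0)  (L[1][0] := -3)
  R2 -= 3*R0 → (0, -16, 4)  (L[2][0] := 3)
[col 1] pivot -4
  R2 -= 4*R1 → (0, 0, 4)  (L[2][1] := 4)

U[1][2] = 0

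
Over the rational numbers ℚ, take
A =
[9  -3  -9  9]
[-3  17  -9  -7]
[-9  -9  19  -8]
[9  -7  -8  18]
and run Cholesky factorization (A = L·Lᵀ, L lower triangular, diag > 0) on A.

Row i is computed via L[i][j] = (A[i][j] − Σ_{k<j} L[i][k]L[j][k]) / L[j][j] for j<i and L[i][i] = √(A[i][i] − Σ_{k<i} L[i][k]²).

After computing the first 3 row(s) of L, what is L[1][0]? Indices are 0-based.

Step 1: L[0][0] = √(9) = 3.
  L[1][0] = (-3) / L[0][0] = -1.
Step 2: L[1][1] = √(16) = 4.
  L[2][0] = (-9) / L[0][0] = -3.
  L[2][1] = (-12) / L[1][1] = -3.
Step 3: L[2][2] = √(1) = 1.

L[1][0] = -1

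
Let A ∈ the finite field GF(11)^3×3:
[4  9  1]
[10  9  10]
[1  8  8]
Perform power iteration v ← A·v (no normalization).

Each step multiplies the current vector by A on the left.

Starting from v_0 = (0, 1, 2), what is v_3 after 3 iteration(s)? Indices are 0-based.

v_3 = (1, 5, 7)

v_0 = (0, 1, 2).
v_1 = A·v_0 = (0, 7, 2).
v_2 = A·v_1 = (10, 6, 6).
v_3 = A·v_2 = (1, 5, 7).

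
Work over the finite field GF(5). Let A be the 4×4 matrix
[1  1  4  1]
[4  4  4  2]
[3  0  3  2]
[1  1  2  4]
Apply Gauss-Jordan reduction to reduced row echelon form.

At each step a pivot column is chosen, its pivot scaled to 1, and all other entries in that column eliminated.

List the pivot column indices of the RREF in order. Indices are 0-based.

[1] R0 /= 1  ⇒  (1, 1, 4, 1)
     R1 -= 4·R0  ⇒  (0, 0, 3, 3)
     R2 -= 3·R0  ⇒  (0, 2, 1, 4)
     R3 -= 1·R0  ⇒  (0, 0, 3, 3)
[2] R1 <-> R2
[2] R1 /= 2  ⇒  (0, 1, 3, 2)
     R0 -= 1·R1  ⇒  (1, 0, 1, 4)
[3] R2 /= 3  ⇒  (0, 0, 1, 1)
     R0 -= 1·R2  ⇒  (1, 0, 0, 3)
     R1 -= 3·R2  ⇒  (0, 1, 0, 4)
     R3 -= 3·R2  ⇒  (0, 0, 0, 0)
column 3 empty below row 3

pivot columns: 0, 1, 2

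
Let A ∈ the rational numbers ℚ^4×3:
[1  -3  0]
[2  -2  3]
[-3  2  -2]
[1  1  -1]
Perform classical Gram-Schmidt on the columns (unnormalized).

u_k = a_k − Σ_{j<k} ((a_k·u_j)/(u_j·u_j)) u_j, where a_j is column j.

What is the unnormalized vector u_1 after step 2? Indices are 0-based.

Step 1: u_0 = a_0 = (1, 2, -3, 1).
Step 2: u_1 = a_1 − (-4/5)·u_0 = (-11/5, -2/5, -2/5, 9/5).

u_1 = (-11/5, -2/5, -2/5, 9/5)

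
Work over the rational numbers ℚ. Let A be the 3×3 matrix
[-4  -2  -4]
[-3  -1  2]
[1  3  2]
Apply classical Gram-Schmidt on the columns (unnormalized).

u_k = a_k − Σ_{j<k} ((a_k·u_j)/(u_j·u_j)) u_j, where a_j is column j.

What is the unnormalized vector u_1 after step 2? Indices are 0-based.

Step 1: u_0 = a_0 = (-4, -3, 1).
Step 2: u_1 = a_1 − (7/13)·u_0 = (2/13, 8/13, 32/13).

u_1 = (2/13, 8/13, 32/13)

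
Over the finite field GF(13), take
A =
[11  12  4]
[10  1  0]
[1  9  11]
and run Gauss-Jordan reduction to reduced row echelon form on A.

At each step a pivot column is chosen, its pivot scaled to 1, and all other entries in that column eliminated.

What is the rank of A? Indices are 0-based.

rank = 3

step 1: normalize row 0 (÷11) = (1, 7, 11)
  row 1: subtract 10×row0 = (0, 9, 7)
  row 2: subtract 1×row0 = (0, 2, 0)
step 2: normalize row 1 (÷9) = (0, 1, 8)
  row 0: subtract 7×row1 = (1, 0, 7)
  row 2: subtract 2×row1 = (0, 0, 10)
step 3: normalize row 2 (÷10) = (0, 0, 1)
  row 0: subtract 7×row2 = (1, 0, 0)
  row 1: subtract 8×row2 = (0, 1, 0)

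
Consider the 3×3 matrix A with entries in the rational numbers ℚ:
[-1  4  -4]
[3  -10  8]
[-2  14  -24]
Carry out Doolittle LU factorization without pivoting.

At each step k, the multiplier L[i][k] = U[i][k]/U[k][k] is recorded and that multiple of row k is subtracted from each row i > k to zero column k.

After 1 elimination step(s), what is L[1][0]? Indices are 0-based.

k=0: U[0][0]=-1
  eliminate (1,0): mult=-3, new row 1: (0, 2, -4); set L[1][0]=-3
  eliminate (2,0): mult=2, new row 2: (0, 6, -16); set L[2][0]=2

L[1][0] = -3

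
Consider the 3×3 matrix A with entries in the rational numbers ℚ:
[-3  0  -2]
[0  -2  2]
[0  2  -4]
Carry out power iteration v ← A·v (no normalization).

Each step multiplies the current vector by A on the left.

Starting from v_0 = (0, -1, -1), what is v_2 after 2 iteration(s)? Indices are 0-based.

v_2 = (-10, 4, -8)

v_0 = (0, -1, -1).
v_1 = A·v_0 = (2, 0, 2).
v_2 = A·v_1 = (-10, 4, -8).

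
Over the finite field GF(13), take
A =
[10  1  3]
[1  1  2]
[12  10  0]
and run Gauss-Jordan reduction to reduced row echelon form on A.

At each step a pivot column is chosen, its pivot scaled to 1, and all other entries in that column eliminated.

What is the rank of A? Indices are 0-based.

rank = 2

[1] R0 /= 10  ⇒  (1, 4, 12)
     R1 -= 1·R0  ⇒  (0, 10, 3)
     R2 -= 12·R0  ⇒  (0, 1, 12)
[2] R1 /= 10  ⇒  (0, 1, 12)
     R0 -= 4·R1  ⇒  (1, 0, 3)
     R2 -= 1·R1  ⇒  (0, 0, 0)
column 2 empty below row 2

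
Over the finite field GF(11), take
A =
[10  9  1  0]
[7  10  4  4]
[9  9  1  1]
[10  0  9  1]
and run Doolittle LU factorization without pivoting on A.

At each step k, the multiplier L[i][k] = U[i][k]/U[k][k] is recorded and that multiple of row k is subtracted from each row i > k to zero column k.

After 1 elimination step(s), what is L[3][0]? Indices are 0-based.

L[3][0] = 1

[col 0] pivot 10
  R1 -= 4*R0 → (0, 7, 0, 4)  (L[1][0] := 4)
  R2 -= 2*R0 → (0, 2, 10, 1)  (L[2][0] := 2)
  R3 -= 1*R0 → (0, 2, 8, 1)  (L[3][0] := 1)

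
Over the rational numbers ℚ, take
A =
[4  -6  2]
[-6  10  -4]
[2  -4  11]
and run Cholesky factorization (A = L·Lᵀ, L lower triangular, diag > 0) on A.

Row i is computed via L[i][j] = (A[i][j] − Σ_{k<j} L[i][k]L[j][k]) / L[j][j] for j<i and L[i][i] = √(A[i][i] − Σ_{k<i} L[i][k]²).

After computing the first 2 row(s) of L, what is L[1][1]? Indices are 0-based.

Step 1: L[0][0] = √(4) = 2.
  L[1][0] = (-6) / L[0][0] = -3.
Step 2: L[1][1] = √(1) = 1.

L[1][1] = 1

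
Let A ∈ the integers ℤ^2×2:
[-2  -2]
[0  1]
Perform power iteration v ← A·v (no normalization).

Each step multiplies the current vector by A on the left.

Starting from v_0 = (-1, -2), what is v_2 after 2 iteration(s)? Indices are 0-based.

v_2 = (-8, -2)

v_0 = (-1, -2).
v_1 = A·v_0 = (6, -2).
v_2 = A·v_1 = (-8, -2).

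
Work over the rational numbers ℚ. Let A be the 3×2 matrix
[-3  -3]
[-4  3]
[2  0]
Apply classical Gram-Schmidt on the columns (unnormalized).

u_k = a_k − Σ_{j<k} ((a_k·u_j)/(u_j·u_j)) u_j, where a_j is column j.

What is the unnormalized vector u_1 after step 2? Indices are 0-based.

u_1 = (-96/29, 75/29, 6/29)

Step 1: u_0 = a_0 = (-3, -4, 2).
Step 2: u_1 = a_1 − (-3/29)·u_0 = (-96/29, 75/29, 6/29).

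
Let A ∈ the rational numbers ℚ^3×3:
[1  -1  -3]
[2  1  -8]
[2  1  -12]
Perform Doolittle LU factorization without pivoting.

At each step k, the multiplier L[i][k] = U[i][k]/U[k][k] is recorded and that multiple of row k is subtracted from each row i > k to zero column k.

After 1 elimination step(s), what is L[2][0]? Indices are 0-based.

L[2][0] = 2

Step 1: pivot at (0,0) is 1.
  row1 ← row1 − (2)·row0  ⇒  L[1][0]=2, U row1=(0, 3, -2)
  row2 ← row2 − (2)·row0  ⇒  L[2][0]=2, U row2=(0, 3, -6)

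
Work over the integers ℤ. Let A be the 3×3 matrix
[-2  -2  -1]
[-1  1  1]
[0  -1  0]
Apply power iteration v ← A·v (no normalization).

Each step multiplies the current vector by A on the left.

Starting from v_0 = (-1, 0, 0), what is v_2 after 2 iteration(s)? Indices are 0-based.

v_2 = (-6, -1, -1)

v_0 = (-1, 0, 0).
v_1 = A·v_0 = (2, 1, 0).
v_2 = A·v_1 = (-6, -1, -1).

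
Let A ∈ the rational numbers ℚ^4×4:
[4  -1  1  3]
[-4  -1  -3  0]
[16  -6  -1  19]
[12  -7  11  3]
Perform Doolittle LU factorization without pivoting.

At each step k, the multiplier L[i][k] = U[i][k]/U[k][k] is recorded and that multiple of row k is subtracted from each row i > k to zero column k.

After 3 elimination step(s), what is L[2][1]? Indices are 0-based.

Step 1: pivot at (0,0) is 4.
  row1 ← row1 − (-1)·row0  ⇒  L[1][0]=-1, U row1=(0, -2, -2, 3)
  row2 ← row2 − (4)·row0  ⇒  L[2][0]=4, U row2=(0, -2, -5, 7)
  row3 ← row3 − (3)·row0  ⇒  L[3][0]=3, U row3=(0, -4, 8, -6)
Step 2: pivot at (1,1) is -2.
  row2 ← row2 − (1)·row1  ⇒  L[2][1]=1, U row2=(0, 0, -3, 4)
  row3 ← row3 − (2)·row1  ⇒  L[3][1]=2, U row3=(0, 0, 12, -12)
Step 3: pivot at (2,2) is -3.
  row3 ← row3 − (-4)·row2  ⇒  L[3][2]=-4, U row3=(0, 0, 0, 4)

L[2][1] = 1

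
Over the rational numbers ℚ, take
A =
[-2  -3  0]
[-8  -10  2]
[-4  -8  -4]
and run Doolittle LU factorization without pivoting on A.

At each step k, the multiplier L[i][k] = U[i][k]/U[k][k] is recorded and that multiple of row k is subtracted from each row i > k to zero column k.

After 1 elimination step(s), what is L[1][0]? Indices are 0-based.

L[1][0] = 4

k=0: U[0][0]=-2
  eliminate (1,0): mult=4, new row 1: (0, 2, 2); set L[1][0]=4
  eliminate (2,0): mult=2, new row 2: (0, -2, -4); set L[2][0]=2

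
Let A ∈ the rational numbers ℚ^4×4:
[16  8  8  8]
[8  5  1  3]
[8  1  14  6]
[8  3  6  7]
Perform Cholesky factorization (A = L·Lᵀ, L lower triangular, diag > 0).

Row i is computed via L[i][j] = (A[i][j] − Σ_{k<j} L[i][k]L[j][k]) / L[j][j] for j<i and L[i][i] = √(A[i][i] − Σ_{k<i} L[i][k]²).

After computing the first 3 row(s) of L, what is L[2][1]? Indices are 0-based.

Step 1: L[0][0] = √(16) = 4.
  L[1][0] = (8) / L[0][0] = 2.
Step 2: L[1][1] = √(1) = 1.
  L[2][0] = (8) / L[0][0] = 2.
  L[2][1] = (-3) / L[1][1] = -3.
Step 3: L[2][2] = √(1) = 1.

L[2][1] = -3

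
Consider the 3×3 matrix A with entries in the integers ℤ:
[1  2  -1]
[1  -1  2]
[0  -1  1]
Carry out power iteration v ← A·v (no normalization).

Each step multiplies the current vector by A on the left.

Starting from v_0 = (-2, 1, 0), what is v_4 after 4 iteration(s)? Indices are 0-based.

v_0 = (-2, 1, 0).
v_1 = A·v_0 = (0, -3, -1).
v_2 = A·v_1 = (-5, 1, 2).
v_3 = A·v_2 = (-5, -2, 1).
v_4 = A·v_3 = (-10, -1, 3).

v_4 = (-10, -1, 3)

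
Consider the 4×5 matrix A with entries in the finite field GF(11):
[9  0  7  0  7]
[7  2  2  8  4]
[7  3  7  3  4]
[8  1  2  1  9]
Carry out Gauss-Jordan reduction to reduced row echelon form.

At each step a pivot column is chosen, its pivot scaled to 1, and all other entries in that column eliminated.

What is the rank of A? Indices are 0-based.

step 1: normalize row 0 (÷9) = (1, 0, 2, 0, 2)
  row 1: subtract 7×row0 = (0, 2, 10, 8, 1)
  row 2: subtract 7×row0 = (0, 3, 4, 3, 1)
  row 3: subtract 8×row0 = (0, 1, 8, 1, 4)
step 2: normalize row 1 (÷2) = (0, 1, 5, 4, 6)
  row 2: subtract 3×row1 = (0, 0, 0, 2, 5)
  row 3: subtract 1×row1 = (0, 0, 3, 8, 9)
step 3: exchange rows 2,3
step 3: normalize row 2 (÷3) = (0, 0, 1, 10, 3)
  row 0: subtract 2×row2 = (1, 0, 0, 2, 7)
  row 1: subtract 5×row2 = (0, 1, 0, 9, 2)
step 4: normalize row 3 (÷2) = (0, 0, 0, 1, 8)
  row 0: subtract 2×row3 = (1, 0, 0, 0, 2)
  row 1: subtract 9×row3 = (0, 1, 0, 0, 7)
  row 2: subtract 10×row3 = (0, 0, 1, 0, 0)

rank = 4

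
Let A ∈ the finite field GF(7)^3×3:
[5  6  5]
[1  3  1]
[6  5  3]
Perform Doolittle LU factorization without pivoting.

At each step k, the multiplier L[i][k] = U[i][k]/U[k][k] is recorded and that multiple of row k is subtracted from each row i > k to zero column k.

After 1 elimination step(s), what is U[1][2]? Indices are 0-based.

U[1][2] = 0

Step 1: pivot at (0,0) is 5.
  row1 ← row1 − (3)·row0  ⇒  L[1][0]=3, U row1=(0, 6, 0)
  row2 ← row2 − (4)·row0  ⇒  L[2][0]=4, U row2=(0, 2, 4)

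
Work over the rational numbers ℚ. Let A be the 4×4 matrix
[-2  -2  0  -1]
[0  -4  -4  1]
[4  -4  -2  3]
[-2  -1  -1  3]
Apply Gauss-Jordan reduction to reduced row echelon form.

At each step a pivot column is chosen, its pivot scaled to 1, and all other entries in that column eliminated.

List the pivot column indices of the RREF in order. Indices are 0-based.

step 1: normalize row 0 (÷-2) = (1, 1, 0, 1/2)
  row 2: subtract 4×row0 = (0, -8, -2, 1)
  row 3: subtract -2×row0 = (0, 1, -1, 4)
step 2: normalize row 1 (÷-4) = (0, 1, 1, -1/4)
  row 0: subtract 1×row1 = (1, 0, -1, 3/4)
  row 2: subtract -8×row1 = (0, 0, 6, -1)
  row 3: subtract 1×row1 = (0, 0, -2, 17/4)
step 3: normalize row 2 (÷6) = (0, 0, 1, -1/6)
  row 0: subtract -1×row2 = (1, 0, 0, 7/12)
  row 1: subtract 1×row2 = (0, 1, 0, -1/12)
  row 3: subtract -2×row2 = (0, 0, 0, 47/12)
step 4: normalize row 3 (÷47/12) = (0, 0, 0, 1)
  row 0: subtract 7/12×row3 = (1, 0, 0, 0)
  row 1: subtract -1/12×row3 = (0, 1, 0, 0)
  row 2: subtract -1/6×row3 = (0, 0, 1, 0)

pivot columns: 0, 1, 2, 3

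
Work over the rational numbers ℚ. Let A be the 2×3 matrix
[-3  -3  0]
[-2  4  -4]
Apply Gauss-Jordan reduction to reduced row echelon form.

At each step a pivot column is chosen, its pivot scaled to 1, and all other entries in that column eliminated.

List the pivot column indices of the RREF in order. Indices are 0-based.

[1] R0 /= -3  ⇒  (1, 1, 0)
     R1 -= -2·R0  ⇒  (0, 6, -4)
[2] R1 /= 6  ⇒  (0, 1, -2/3)
     R0 -= 1·R1  ⇒  (1, 0, 2/3)

pivot columns: 0, 1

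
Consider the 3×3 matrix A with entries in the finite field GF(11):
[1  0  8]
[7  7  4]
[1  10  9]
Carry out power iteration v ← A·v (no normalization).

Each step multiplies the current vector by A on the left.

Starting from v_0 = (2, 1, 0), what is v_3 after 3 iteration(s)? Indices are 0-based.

v_0 = (2, 1, 0).
v_1 = A·v_0 = (2, 10, 1).
v_2 = A·v_1 = (10, 0, 1).
v_3 = A·v_2 = (7, 8, 8).

v_3 = (7, 8, 8)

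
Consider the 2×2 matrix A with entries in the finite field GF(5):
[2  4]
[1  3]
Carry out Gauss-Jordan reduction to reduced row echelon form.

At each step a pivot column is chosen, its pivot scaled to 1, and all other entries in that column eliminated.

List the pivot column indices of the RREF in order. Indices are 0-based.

pivot columns: 0, 1

pivot(0,0)=2: scale R0 → (1, 2)
  clear (1,0): R1 −= (1)R0 → (0, 1)
pivot(1,1)=1: scale R1 → (0, 1)
  clear (0,1): R0 −= (2)R1 → (1, 0)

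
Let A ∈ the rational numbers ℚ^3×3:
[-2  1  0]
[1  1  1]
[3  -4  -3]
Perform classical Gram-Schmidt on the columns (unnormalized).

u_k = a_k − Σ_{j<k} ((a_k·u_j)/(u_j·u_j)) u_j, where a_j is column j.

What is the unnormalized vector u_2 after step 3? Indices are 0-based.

u_2 = (-28/83, -20/83, -12/83)

Step 1: u_0 = a_0 = (-2, 1, 3).
Step 2: u_1 = a_1 − (-13/14)·u_0 = (-6/7, 27/14, -17/14).
Step 3: u_2 = a_2 − (-4/7)·u_0 − (78/83)·u_1 = (-28/83, -20/83, -12/83).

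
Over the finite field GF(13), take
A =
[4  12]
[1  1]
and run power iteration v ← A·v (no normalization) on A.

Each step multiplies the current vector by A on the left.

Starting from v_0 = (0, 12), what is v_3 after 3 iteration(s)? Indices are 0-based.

v_3 = (7, 5)

v_0 = (0, 12).
v_1 = A·v_0 = (1, 12).
v_2 = A·v_1 = (5, 0).
v_3 = A·v_2 = (7, 5).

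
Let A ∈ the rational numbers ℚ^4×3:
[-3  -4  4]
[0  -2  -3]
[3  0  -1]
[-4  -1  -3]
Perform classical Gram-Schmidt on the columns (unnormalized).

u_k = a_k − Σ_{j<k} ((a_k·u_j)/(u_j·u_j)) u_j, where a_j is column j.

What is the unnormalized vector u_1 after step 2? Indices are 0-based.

u_1 = (-44/17, -2, -24/17, 15/17)

Step 1: u_0 = a_0 = (-3, 0, 3, -4).
Step 2: u_1 = a_1 − (8/17)·u_0 = (-44/17, -2, -24/17, 15/17).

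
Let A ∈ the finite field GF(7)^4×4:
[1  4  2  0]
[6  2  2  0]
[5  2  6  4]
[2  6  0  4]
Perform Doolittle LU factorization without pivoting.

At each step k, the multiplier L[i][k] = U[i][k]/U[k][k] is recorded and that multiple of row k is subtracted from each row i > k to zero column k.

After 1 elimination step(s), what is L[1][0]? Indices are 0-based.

[col 0] pivot 1
  R1 -= 6*R0 → (0, 6, 4, 0)  (L[1][0] := 6)
  R2 -= 5*R0 → (0, 3, 3, 4)  (L[2][0] := 5)
  R3 -= 2*R0 → (0, 5, 3, 4)  (L[3][0] := 2)

L[1][0] = 6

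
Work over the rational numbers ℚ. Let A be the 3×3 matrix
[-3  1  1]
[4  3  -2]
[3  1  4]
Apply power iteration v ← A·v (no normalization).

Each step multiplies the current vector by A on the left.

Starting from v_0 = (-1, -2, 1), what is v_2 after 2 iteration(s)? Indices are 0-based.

v_0 = (-1, -2, 1).
v_1 = A·v_0 = (2, -12, -1).
v_2 = A·v_1 = (-19, -26, -10).

v_2 = (-19, -26, -10)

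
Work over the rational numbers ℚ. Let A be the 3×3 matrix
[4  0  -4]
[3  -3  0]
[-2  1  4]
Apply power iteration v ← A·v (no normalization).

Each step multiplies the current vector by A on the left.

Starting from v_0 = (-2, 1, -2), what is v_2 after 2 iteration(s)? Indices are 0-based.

v_0 = (-2, 1, -2).
v_1 = A·v_0 = (0, -9, -3).
v_2 = A·v_1 = (12, 27, -21).

v_2 = (12, 27, -21)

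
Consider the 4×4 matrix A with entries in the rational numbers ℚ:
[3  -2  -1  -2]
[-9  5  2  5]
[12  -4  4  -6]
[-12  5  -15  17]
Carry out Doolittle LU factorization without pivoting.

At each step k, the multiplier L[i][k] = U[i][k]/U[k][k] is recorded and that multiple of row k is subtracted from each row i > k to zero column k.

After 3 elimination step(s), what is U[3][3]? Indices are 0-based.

Step 1: pivot at (0,0) is 3.
  row1 ← row1 − (-3)·row0  ⇒  L[1][0]=-3, U row1=(0, -1, -1, -1)
  row2 ← row2 − (4)·row0  ⇒  L[2][0]=4, U row2=(0, 4, 8, 2)
  row3 ← row3 − (-4)·row0  ⇒  L[3][0]=-4, U row3=(0, -3, -19, 9)
Step 2: pivot at (1,1) is -1.
  row2 ← row2 − (-4)·row1  ⇒  L[2][1]=-4, U row2=(0, 0, 4, -2)
  row3 ← row3 − (3)·row1  ⇒  L[3][1]=3, U row3=(0, 0, -16, 12)
Step 3: pivot at (2,2) is 4.
  row3 ← row3 − (-4)·row2  ⇒  L[3][2]=-4, U row3=(0, 0, 0, 4)

U[3][3] = 4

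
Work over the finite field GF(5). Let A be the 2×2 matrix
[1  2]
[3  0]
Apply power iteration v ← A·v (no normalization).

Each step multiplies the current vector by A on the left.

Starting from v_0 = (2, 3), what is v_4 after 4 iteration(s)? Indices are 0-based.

v_0 = (2, 3).
v_1 = A·v_0 = (3, 1).
v_2 = A·v_1 = (0, 4).
v_3 = A·v_2 = (3, 0).
v_4 = A·v_3 = (3, 4).

v_4 = (3, 4)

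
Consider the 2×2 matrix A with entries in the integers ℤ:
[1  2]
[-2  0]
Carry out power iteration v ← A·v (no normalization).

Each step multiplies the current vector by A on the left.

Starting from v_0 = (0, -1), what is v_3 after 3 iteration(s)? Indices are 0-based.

v_0 = (0, -1).
v_1 = A·v_0 = (-2, 0).
v_2 = A·v_1 = (-2, 4).
v_3 = A·v_2 = (6, 4).

v_3 = (6, 4)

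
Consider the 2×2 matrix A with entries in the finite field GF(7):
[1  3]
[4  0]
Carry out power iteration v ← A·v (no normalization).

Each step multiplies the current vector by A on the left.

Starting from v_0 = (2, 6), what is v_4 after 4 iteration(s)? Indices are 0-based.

v_0 = (2, 6).
v_1 = A·v_0 = (6, 1).
v_2 = A·v_1 = (2, 3).
v_3 = A·v_2 = (4, 1).
v_4 = A·v_3 = (0, 2).

v_4 = (0, 2)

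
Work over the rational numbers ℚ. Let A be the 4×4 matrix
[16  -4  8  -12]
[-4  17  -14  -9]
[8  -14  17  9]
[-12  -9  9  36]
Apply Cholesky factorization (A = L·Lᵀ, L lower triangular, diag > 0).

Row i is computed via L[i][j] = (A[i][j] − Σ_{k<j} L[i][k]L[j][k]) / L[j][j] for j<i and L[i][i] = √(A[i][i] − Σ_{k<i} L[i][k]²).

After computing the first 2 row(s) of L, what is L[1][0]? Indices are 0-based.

L[1][0] = -1

Step 1: L[0][0] = √(16) = 4.
  L[1][0] = (-4) / L[0][0] = -1.
Step 2: L[1][1] = √(16) = 4.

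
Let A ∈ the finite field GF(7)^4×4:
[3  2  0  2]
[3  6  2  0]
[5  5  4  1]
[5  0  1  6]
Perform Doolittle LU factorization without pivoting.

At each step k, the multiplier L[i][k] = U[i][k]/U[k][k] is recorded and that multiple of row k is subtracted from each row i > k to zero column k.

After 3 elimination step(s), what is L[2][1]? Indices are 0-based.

[col 0] pivot 3
  R1 -= 1*R0 → (0, 4, 2, 5)  (L[1][0] := 1)
  R2 -= 4*R0 → (0, 4, 4, 0)  (L[2][0] := 4)
  R3 -= 4*R0 → (0, 6, 1, 5)  (L[3][0] := 4)
[col 1] pivot 4
  R2 -= 1*R1 → (0, 0, 2, 2)  (L[2][1] := 1)
  R3 -= 5*R1 → (0, 0, 5, 1)  (L[3][1] := 5)
[col 2] pivot 2
  R3 -= 6*R2 → (0, 0, 0, 3)  (L[3][2] := 6)

L[2][1] = 1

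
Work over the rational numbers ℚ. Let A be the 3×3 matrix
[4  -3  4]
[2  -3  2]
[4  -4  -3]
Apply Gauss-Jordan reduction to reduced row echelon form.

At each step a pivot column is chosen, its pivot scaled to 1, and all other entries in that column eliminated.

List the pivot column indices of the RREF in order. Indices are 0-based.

pivot columns: 0, 1, 2

pivot(0,0)=4: scale R0 → (1, -3/4, 1)
  clear (1,0): R1 −= (2)R0 → (0, -3/2, 0)
  clear (2,0): R2 −= (4)R0 → (0, -1, -7)
pivot(1,1)=-3/2: scale R1 → (0, 1, 0)
  clear (0,1): R0 −= (-3/4)R1 → (1, 0, 1)
  clear (2,1): R2 −= (-1)R1 → (0, 0, -7)
pivot(2,2)=-7: scale R2 → (0, 0, 1)
  clear (0,2): R0 −= (1)R2 → (1, 0, 0)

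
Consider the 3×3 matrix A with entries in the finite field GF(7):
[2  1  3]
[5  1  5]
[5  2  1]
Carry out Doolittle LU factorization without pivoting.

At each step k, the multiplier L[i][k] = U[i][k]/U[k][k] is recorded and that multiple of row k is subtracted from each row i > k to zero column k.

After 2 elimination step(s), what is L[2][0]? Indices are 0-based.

Step 1: pivot at (0,0) is 2.
  row1 ← row1 − (6)·row0  ⇒  L[1][0]=6, U row1=(0, 2, 1)
  row2 ← row2 − (6)·row0  ⇒  L[2][0]=6, U row2=(0, 3, 4)
Step 2: pivot at (1,1) is 2.
  row2 ← row2 − (5)·row1  ⇒  L[2][1]=5, U row2=(0, 0, 6)

L[2][0] = 6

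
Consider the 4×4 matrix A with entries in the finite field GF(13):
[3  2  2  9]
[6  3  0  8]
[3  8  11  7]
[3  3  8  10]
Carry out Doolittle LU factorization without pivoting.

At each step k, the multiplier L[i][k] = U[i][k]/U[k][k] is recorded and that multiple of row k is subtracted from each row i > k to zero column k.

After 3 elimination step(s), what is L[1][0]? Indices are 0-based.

k=0: U[0][0]=3
  eliminate (1,0): mult=2, new row 1: (0, 12, 9, 3); set L[1][0]=2
  eliminate (2,0): mult=1, new row 2: (0, 6, 9, 11); set L[2][0]=1
  eliminate (3,0): mult=1, new row 3: (0, 1, 6, 1); set L[3][0]=1
k=1: U[1][1]=12
  eliminate (2,1): mult=7, new row 2: (0, 0, 11, 3); set L[2][1]=7
  eliminate (3,1): mult=12, new row 3: (0, 0, 2, 4); set L[3][1]=12
k=2: U[2][2]=11
  eliminate (3,2): mult=12, new row 3: (0, 0, 0, 7); set L[3][2]=12

L[1][0] = 2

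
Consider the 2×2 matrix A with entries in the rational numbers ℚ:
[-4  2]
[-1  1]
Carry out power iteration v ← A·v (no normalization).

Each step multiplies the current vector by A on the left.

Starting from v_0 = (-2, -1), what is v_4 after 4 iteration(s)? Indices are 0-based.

v_4 = (-278, -61)

v_0 = (-2, -1).
v_1 = A·v_0 = (6, 1).
v_2 = A·v_1 = (-22, -5).
v_3 = A·v_2 = (78, 17).
v_4 = A·v_3 = (-278, -61).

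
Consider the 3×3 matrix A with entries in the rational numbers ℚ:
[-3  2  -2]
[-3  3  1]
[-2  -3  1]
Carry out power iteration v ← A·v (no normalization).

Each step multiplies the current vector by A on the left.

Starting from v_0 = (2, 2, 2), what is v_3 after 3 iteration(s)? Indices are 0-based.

v_0 = (2, 2, 2).
v_1 = A·v_0 = (-6, 2, -8).
v_2 = A·v_1 = (38, 16, -2).
v_3 = A·v_2 = (-78, -68, -126).

v_3 = (-78, -68, -126)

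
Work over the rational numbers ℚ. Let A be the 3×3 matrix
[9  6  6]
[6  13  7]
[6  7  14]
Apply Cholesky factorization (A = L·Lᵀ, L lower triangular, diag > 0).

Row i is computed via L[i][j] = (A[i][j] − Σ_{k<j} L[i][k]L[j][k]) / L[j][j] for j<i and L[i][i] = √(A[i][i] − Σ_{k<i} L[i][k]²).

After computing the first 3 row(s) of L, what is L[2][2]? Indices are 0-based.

Step 1: L[0][0] = √(9) = 3.
  L[1][0] = (6) / L[0][0] = 2.
Step 2: L[1][1] = √(9) = 3.
  L[2][0] = (6) / L[0][0] = 2.
  L[2][1] = (3) / L[1][1] = 1.
Step 3: L[2][2] = √(9) = 3.

L[2][2] = 3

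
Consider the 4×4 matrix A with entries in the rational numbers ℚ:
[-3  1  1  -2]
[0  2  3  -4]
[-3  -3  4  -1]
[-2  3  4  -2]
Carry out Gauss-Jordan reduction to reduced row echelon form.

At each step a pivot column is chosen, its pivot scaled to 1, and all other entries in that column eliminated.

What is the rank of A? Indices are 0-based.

[1] R0 /= -3  ⇒  (1, -1/3, -1/3, 2/3)
     R2 -= -3·R0  ⇒  (0, -4, 3, 1)
     R3 -= -2·R0  ⇒  (0, 7/3, 10/3, -2/3)
[2] R1 /= 2  ⇒  (0, 1, 3/2, -2)
     R0 -= -1/3·R1  ⇒  (1, 0, 1/6, 0)
     R2 -= -4·R1  ⇒  (0, 0, 9, -7)
     R3 -= 7/3·R1  ⇒  (0, 0, -1/6, 4)
[3] R2 /= 9  ⇒  (0, 0, 1, -7/9)
     R0 -= 1/6·R2  ⇒  (1, 0, 0, 7/54)
     R1 -= 3/2·R2  ⇒  (0, 1, 0, -5/6)
     R3 -= -1/6·R2  ⇒  (0, 0, 0, 209/54)
[4] R3 /= 209/54  ⇒  (0, 0, 0, 1)
     R0 -= 7/54·R3  ⇒  (1, 0, 0, 0)
     R1 -= -5/6·R3  ⇒  (0, 1, 0, 0)
     R2 -= -7/9·R3  ⇒  (0, 0, 1, 0)

rank = 4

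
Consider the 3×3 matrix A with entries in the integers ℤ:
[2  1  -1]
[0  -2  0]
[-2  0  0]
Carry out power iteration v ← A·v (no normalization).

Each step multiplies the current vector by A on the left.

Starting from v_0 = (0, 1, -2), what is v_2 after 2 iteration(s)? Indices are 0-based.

v_2 = (4, 4, -6)

v_0 = (0, 1, -2).
v_1 = A·v_0 = (3, -2, 0).
v_2 = A·v_1 = (4, 4, -6).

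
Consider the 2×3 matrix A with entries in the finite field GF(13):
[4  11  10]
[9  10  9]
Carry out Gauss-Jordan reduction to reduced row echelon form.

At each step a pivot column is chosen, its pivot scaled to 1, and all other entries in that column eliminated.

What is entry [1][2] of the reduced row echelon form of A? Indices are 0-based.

pivot(0,0)=4: scale R0 → (1, 6, 9)
  clear (1,0): R1 −= (9)R0 → (0, 8, 6)
pivot(1,1)=8: scale R1 → (0, 1, 4)
  clear (0,1): R0 −= (6)R1 → (1, 0, 11)

M[1][2] = 4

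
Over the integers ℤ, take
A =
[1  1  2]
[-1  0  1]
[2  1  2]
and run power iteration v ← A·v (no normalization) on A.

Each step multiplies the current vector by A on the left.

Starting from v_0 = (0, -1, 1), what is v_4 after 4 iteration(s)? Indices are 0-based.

v_0 = (0, -1, 1).
v_1 = A·v_0 = (1, 1, 1).
v_2 = A·v_1 = (4, 0, 5).
v_3 = A·v_2 = (14, 1, 18).
v_4 = A·v_3 = (51, 4, 65).

v_4 = (51, 4, 65)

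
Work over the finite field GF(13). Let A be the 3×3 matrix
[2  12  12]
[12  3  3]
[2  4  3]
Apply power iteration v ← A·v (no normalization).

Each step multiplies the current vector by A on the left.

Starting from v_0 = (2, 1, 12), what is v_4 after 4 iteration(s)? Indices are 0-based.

v_0 = (2, 1, 12).
v_1 = A·v_0 = (4, 11, 5).
v_2 = A·v_1 = (5, 5, 2).
v_3 = A·v_2 = (3, 3, 10).
v_4 = A·v_3 = (6, 10, 9).

v_4 = (6, 10, 9)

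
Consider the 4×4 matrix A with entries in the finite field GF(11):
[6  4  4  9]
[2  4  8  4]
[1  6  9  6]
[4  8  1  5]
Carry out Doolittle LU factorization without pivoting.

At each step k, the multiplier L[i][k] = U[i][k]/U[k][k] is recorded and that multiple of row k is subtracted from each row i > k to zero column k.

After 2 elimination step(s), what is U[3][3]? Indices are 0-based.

U[3][3] = 8

[col 0] pivot 6
  R1 -= 4*R0 → (0, 10, 3, 1)  (L[1][0] := 4)
  R2 -= 2*R0 → (0, 9, 1, 10)  (L[2][0] := 2)
  R3 -= 8*R0 → (0, 9, 2, 10)  (L[3][0] := 8)
[col 1] pivot 10
  R2 -= 2*R1 → (0, 0, 6, 8)  (L[2][1] := 2)
  R3 -= 2*R1 → (0, 0, 7, 8)  (L[3][1] := 2)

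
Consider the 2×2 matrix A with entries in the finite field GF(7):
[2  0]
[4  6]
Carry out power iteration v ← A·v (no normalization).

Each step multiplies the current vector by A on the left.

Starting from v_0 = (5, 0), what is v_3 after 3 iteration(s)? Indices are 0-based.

v_3 = (5, 4)

v_0 = (5, 0).
v_1 = A·v_0 = (3, 6).
v_2 = A·v_1 = (6, 6).
v_3 = A·v_2 = (5, 4).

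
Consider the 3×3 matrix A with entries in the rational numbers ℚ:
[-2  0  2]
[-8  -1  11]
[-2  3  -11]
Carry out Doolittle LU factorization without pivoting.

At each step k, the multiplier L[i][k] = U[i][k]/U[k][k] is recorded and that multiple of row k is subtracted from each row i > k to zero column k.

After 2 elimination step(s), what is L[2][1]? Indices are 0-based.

Step 1: pivot at (0,0) is -2.
  row1 ← row1 − (4)·row0  ⇒  L[1][0]=4, U row1=(0, -1, 3)
  row2 ← row2 − (1)·row0  ⇒  L[2][0]=1, U row2=(0, 3, -13)
Step 2: pivot at (1,1) is -1.
  row2 ← row2 − (-3)·row1  ⇒  L[2][1]=-3, U row2=(0, 0, -4)

L[2][1] = -3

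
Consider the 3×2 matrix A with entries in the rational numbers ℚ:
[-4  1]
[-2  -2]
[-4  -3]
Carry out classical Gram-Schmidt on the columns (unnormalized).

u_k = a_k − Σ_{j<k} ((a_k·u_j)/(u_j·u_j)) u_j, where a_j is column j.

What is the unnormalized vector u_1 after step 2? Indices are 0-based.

Step 1: u_0 = a_0 = (-4, -2, -4).
Step 2: u_1 = a_1 − (1/3)·u_0 = (7/3, -4/3, -5/3).

u_1 = (7/3, -4/3, -5/3)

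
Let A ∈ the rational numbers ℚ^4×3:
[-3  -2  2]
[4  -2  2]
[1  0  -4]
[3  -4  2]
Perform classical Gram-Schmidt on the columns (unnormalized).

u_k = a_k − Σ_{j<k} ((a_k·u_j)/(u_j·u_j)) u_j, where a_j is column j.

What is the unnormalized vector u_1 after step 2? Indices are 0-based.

Step 1: u_0 = a_0 = (-3, 4, 1, 3).
Step 2: u_1 = a_1 − (-2/5)·u_0 = (-16/5, -2/5, 2/5, -14/5).

u_1 = (-16/5, -2/5, 2/5, -14/5)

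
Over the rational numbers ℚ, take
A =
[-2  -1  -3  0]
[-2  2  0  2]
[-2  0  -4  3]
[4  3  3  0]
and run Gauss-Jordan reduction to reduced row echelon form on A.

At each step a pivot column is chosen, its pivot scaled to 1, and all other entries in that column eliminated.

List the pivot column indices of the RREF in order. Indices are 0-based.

pivot columns: 0, 1, 2, 3

pivot(0,0)=-2: scale R0 → (1, 1/2, 3/2, 0)
  clear (1,0): R1 −= (-2)R0 → (0, 3, 3, 2)
  clear (2,0): R2 −= (-2)R0 → (0, 1, -1, 3)
  clear (3,0): R3 −= (4)R0 → (0, 1, -3, 0)
pivot(1,1)=3: scale R1 → (0, 1, 1, 2/3)
  clear (0,1): R0 −= (1/2)R1 → (1, 0, 1, -1/3)
  clear (2,1): R2 −= (1)R1 → (0, 0, -2, 7/3)
  clear (3,1): R3 −= (1)R1 → (0, 0, -4, -2/3)
pivot(2,2)=-2: scale R2 → (0, 0, 1, -7/6)
  clear (0,2): R0 −= (1)R2 → (1, 0, 0, 5/6)
  clear (1,2): R1 −= (1)R2 → (0, 1, 0, 11/6)
  clear (3,2): R3 −= (-4)R2 → (0, 0, 0, -16/3)
pivot(3,3)=-16/3: scale R3 → (0, 0, 0, 1)
  clear (0,3): R0 −= (5/6)R3 → (1, 0, 0, 0)
  clear (1,3): R1 −= (11/6)R3 → (0, 1, 0, 0)
  clear (2,3): R2 −= (-7/6)R3 → (0, 0, 1, 0)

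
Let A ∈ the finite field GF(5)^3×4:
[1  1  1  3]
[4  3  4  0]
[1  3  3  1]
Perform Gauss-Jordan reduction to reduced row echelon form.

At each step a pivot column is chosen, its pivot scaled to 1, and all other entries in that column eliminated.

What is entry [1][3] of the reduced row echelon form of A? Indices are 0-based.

pivot(0,0)=1: scale R0 → (1, 1, 1, 3)
  clear (1,0): R1 −= (4)R0 → (0, 4, 0, 3)
  clear (2,0): R2 −= (1)R0 → (0, 2, 2, 3)
pivot(1,1)=4: scale R1 → (0, 1, 0, 2)
  clear (0,1): R0 −= (1)R1 → (1, 0, 1, 1)
  clear (2,1): R2 −= (2)R1 → (0, 0, 2, 4)
pivot(2,2)=2: scale R2 → (0, 0, 1, 2)
  clear (0,2): R0 −= (1)R2 → (1, 0, 0, 4)

M[1][3] = 2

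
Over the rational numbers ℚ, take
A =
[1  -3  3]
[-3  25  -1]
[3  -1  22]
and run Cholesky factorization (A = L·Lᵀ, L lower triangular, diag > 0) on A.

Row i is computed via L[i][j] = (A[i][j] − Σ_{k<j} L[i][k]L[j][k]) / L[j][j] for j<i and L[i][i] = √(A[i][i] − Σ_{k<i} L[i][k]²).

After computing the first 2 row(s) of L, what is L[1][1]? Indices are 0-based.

L[1][1] = 4

Step 1: L[0][0] = √(1) = 1.
  L[1][0] = (-3) / L[0][0] = -3.
Step 2: L[1][1] = √(16) = 4.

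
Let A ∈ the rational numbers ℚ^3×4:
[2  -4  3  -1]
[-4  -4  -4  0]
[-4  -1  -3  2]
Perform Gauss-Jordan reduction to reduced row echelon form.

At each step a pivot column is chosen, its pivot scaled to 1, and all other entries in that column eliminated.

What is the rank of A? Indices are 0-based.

rank = 3

[1] R0 /= 2  ⇒  (1, -2, 3/2, -1/2)
     R1 -= -4·R0  ⇒  (0, -12, 2, -2)
     R2 -= -4·R0  ⇒  (0, -9, 3, 0)
[2] R1 /= -12  ⇒  (0, 1, -1/6, 1/6)
     R0 -= -2·R1  ⇒  (1, 0, 7/6, -1/6)
     R2 -= -9·R1  ⇒  (0, 0, 3/2, 3/2)
[3] R2 /= 3/2  ⇒  (0, 0, 1, 1)
     R0 -= 7/6·R2  ⇒  (1, 0, 0, -4/3)
     R1 -= -1/6·R2  ⇒  (0, 1, 0, 1/3)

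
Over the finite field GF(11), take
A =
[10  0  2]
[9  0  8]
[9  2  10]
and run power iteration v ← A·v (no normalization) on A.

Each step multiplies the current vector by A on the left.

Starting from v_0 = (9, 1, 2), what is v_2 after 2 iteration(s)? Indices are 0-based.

v_2 = (2, 9, 2)

v_0 = (9, 1, 2).
v_1 = A·v_0 = (6, 9, 4).
v_2 = A·v_1 = (2, 9, 2).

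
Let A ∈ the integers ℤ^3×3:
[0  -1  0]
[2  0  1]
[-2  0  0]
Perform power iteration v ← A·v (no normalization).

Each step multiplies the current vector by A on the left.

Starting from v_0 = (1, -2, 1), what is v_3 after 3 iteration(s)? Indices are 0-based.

v_0 = (1, -2, 1).
v_1 = A·v_0 = (2, 3, -2).
v_2 = A·v_1 = (-3, 2, -4).
v_3 = A·v_2 = (-2, -10, 6).

v_3 = (-2, -10, 6)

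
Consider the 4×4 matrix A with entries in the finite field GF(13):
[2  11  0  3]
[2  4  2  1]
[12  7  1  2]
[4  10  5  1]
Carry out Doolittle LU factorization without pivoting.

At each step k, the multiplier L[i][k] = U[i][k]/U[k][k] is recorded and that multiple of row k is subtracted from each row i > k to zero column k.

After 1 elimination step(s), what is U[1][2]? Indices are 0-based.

[col 0] pivot 2
  R1 -= 1*R0 → (0, 6, 2, 11)  (L[1][0] := 1)
  R2 -= 6*R0 → (0, 6, 1, 10)  (L[2][0] := 6)
  R3 -= 2*R0 → (0, 1, 5, 8)  (L[3][0] := 2)

U[1][2] = 2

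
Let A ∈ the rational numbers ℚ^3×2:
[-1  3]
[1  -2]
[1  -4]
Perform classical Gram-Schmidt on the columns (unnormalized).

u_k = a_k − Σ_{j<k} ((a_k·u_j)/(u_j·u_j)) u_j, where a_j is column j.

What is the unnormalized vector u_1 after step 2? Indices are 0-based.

u_1 = (0, 1, -1)

Step 1: u_0 = a_0 = (-1, 1, 1).
Step 2: u_1 = a_1 − (-3)·u_0 = (0, 1, -1).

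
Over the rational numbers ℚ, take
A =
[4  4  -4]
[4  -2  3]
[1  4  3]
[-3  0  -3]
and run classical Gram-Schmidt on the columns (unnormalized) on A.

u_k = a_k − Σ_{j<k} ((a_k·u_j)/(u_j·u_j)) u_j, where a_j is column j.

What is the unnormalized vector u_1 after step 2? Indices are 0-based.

u_1 = (20/7, -22/7, 26/7, 6/7)

Step 1: u_0 = a_0 = (4, 4, 1, -3).
Step 2: u_1 = a_1 − (2/7)·u_0 = (20/7, -22/7, 26/7, 6/7).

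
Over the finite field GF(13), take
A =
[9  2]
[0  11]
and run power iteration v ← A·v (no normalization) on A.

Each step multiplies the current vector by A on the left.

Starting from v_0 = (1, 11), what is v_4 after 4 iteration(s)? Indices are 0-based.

v_4 = (8, 7)

v_0 = (1, 11).
v_1 = A·v_0 = (5, 4).
v_2 = A·v_1 = (1, 5).
v_3 = A·v_2 = (6, 3).
v_4 = A·v_3 = (8, 7).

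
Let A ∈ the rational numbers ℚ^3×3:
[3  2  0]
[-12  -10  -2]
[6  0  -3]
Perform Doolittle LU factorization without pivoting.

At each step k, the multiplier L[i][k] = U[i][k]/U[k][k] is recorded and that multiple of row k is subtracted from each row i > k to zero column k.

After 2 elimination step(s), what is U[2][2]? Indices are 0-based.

U[2][2] = 1

[col 0] pivot 3
  R1 -= -4*R0 → (0, -2, -2)  (L[1][0] := -4)
  R2 -= 2*R0 → (0, -4, -3)  (L[2][0] := 2)
[col 1] pivot -2
  R2 -= 2*R1 → (0, 0, 1)  (L[2][1] := 2)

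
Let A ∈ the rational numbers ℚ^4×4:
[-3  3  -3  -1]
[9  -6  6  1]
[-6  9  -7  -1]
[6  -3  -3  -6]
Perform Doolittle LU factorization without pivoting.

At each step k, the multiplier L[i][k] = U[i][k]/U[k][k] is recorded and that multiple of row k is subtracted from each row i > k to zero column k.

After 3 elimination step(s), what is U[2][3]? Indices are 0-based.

U[2][3] = 3

k=0: U[0][0]=-3
  eliminate (1,0): mult=-3, new row 1: (0, 3, -3, -2); set L[1][0]=-3
  eliminate (2,0): mult=2, new row 2: (0, 3, -1, 1); set L[2][0]=2
  eliminate (3,0): mult=-2, new row 3: (0, 3, -9, -8); set L[3][0]=-2
k=1: U[1][1]=3
  eliminate (2,1): mult=1, new row 2: (0, 0, 2, 3); set L[2][1]=1
  eliminate (3,1): mult=1, new row 3: (0, 0, -6, -6); set L[3][1]=1
k=2: U[2][2]=2
  eliminate (3,2): mult=-3, new row 3: (0, 0, 0, 3); set L[3][2]=-3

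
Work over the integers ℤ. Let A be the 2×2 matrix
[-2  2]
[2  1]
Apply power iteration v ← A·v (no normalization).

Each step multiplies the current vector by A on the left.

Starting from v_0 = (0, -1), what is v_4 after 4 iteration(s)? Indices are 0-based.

v_0 = (0, -1).
v_1 = A·v_0 = (-2, -1).
v_2 = A·v_1 = (2, -5).
v_3 = A·v_2 = (-14, -1).
v_4 = A·v_3 = (26, -29).

v_4 = (26, -29)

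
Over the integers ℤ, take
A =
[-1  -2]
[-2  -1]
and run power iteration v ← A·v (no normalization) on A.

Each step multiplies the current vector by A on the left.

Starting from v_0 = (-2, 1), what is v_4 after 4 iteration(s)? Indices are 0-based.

v_4 = (-42, -39)

v_0 = (-2, 1).
v_1 = A·v_0 = (0, 3).
v_2 = A·v_1 = (-6, -3).
v_3 = A·v_2 = (12, 15).
v_4 = A·v_3 = (-42, -39).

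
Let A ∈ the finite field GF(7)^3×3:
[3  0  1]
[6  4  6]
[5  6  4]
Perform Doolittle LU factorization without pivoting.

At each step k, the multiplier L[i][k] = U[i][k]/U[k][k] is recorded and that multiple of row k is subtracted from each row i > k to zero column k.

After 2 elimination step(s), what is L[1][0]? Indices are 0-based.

L[1][0] = 2

k=0: U[0][0]=3
  eliminate (1,0): mult=2, new row 1: (0, 4, 4); set L[1][0]=2
  eliminate (2,0): mult=4, new row 2: (0, 6, 0); set L[2][0]=4
k=1: U[1][1]=4
  eliminate (2,1): mult=5, new row 2: (0, 0, 1); set L[2][1]=5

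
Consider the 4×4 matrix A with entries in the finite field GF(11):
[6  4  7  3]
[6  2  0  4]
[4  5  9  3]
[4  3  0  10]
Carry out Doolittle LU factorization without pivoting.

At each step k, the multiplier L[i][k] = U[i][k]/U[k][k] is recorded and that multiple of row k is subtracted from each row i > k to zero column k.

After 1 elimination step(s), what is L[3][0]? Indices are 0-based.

L[3][0] = 8

k=0: U[0][0]=6
  eliminate (1,0): mult=1, new row 1: (0, 9, 4, 1); set L[1][0]=1
  eliminate (2,0): mult=8, new row 2: (0, 6, 8, 1); set L[2][0]=8
  eliminate (3,0): mult=8, new row 3: (0, 4, 10, 8); set L[3][0]=8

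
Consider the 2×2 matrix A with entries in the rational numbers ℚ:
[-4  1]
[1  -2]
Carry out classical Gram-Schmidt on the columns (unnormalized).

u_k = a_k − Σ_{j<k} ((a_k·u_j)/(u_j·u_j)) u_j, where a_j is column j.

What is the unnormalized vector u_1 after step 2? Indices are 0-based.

Step 1: u_0 = a_0 = (-4, 1).
Step 2: u_1 = a_1 − (-6/17)·u_0 = (-7/17, -28/17).

u_1 = (-7/17, -28/17)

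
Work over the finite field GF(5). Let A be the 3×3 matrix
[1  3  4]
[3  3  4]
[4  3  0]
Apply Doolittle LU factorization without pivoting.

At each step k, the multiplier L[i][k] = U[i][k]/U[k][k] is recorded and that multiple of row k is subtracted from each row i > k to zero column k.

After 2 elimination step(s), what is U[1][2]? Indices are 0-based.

U[1][2] = 2

Step 1: pivot at (0,0) is 1.
  row1 ← row1 − (3)·row0  ⇒  L[1][0]=3, U row1=(0, 4, 2)
  row2 ← row2 − (4)·row0  ⇒  L[2][0]=4, U row2=(0, 1, 4)
Step 2: pivot at (1,1) is 4.
  row2 ← row2 − (4)·row1  ⇒  L[2][1]=4, U row2=(0, 0, 1)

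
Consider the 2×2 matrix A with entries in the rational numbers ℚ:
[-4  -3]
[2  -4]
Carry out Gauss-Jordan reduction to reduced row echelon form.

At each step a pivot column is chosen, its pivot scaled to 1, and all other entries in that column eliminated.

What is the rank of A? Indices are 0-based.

rank = 2

step 1: normalize row 0 (÷-4) = (1, 3/4)
  row 1: subtract 2×row0 = (0, -11/2)
step 2: normalize row 1 (÷-11/2) = (0, 1)
  row 0: subtract 3/4×row1 = (1, 0)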